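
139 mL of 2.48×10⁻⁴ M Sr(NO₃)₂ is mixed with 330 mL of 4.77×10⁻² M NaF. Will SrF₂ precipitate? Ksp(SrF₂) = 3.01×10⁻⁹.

Yes

After mixing, V = 139 mL + 330 mL = 469 mL.
[Sr²⁺] = (2.48×10⁻⁴)(139)/469 = 7.35×10⁻⁵ M
[F⁻] = (4.77×10⁻²)(330)/469 = 3.36×10⁻² M
Q = [Sr²⁺][F⁻]^2 = 8.28×10⁻⁸
Because Q > Ksp (8.28×10⁻⁸ vs 3.01×10⁻⁹), a precipitate of SrF₂ forms.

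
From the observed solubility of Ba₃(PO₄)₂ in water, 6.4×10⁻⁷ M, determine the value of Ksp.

Ksp = 1.2×10⁻²⁹

Ba₃(PO₄)₂(s) ⇌ 3 Ba²⁺(aq) + 2 PO₄³⁻(aq)
Let s be the molar solubility. Then [Ba²⁺] = 3s and [PO₄³⁻] = 2s.
Ksp = [Ba²⁺]^3[PO₄³⁻]^2 = (3s)^3 · (2s)^2 = 108s^5
Ksp = 108 × (6.4×10⁻⁷)^5 = 1.2×10⁻²⁹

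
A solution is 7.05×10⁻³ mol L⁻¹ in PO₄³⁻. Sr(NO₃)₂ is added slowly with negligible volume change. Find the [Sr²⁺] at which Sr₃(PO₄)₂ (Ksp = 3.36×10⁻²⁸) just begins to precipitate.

1.89×10⁻⁸ M

A salt starts to precipitate once the ion product Q reaches its Ksp.
Sr₃(PO₄)₂(s) ⇌ 3 Sr²⁺(aq) + 2 PO₄³⁻(aq)
Ksp = [Sr²⁺]^3[PO₄³⁻]^2 = [Sr²⁺]^3(7.05×10⁻³)^2
[Sr²⁺]^3 = 3.36×10⁻²⁸ / (7.05×10⁻³)^2 = 6.76×10⁻²⁴
[Sr²⁺] = 1.89×10⁻⁸ mol L⁻¹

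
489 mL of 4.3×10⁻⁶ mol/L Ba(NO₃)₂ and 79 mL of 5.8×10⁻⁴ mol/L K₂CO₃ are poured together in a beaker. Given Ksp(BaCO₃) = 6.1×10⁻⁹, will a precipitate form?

No

The combined volume is 568 mL.
[Ba²⁺] = (4.3×10⁻⁶)(489)/568 = 3.7×10⁻⁶ mol/L
[CO₃²⁻] = (5.8×10⁻⁴)(79)/568 = 8.1×10⁻⁵ mol/L
Q = [Ba²⁺][CO₃²⁻] = 3.0×10⁻¹⁰
Q = 3.0×10⁻¹⁰ < Ksp = 6.1×10⁻⁹, so the solution is unsaturated and no precipitate forms.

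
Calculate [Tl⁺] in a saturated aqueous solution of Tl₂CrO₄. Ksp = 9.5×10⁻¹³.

1.2×10⁻⁴ M

Tl₂CrO₄(s) ⇌ 2 Tl⁺(aq) + CrO₄²⁻(aq)
If s mol/L of Tl₂CrO₄ dissolves, [Tl⁺] = 2s and [CrO₄²⁻] = s.
Ksp = [Tl⁺]^2[CrO₄²⁻] = (2s)^2 · s = 4s^3 = 9.5×10⁻¹³
s = 6.2×10⁻⁵ mol L⁻¹
[Tl⁺] = 2s = 1.2×10⁻⁴ mol L⁻¹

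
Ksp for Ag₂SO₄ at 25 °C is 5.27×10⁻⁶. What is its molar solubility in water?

Ag₂SO₄(s) ⇌ 2 Ag⁺(aq) + SO₄²⁻(aq)
If s mol/L of Ag₂SO₄ dissolves, [Ag⁺] = 2s and [SO₄²⁻] = s.
Ksp = [Ag⁺]^2[SO₄²⁻] = (2s)^2 · s = 4s^3
4s^3 = 5.27×10⁻⁶  ⇒  s^3 = 1.32×10⁻⁶
Taking the 3rd root, s = 1.10×10⁻² mol L⁻¹.

1.10×10⁻² M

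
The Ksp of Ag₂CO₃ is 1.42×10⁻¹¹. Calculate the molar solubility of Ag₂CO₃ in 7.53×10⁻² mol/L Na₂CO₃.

Ag₂CO₃(s) ⇌ 2 Ag⁺(aq) + CO₃²⁻(aq)
The solution already contains CO₃²⁻ at 7.53×10⁻² mol/L. Let s be the molar solubility of Ag₂CO₃.
[CO₃²⁻] ≈ 7.53×10⁻² mol/L (common ion dominates); [Ag⁺] = 2s.
Ksp = [Ag⁺]^2[CO₃²⁻] = (2s)^2(7.53×10⁻²)
(2s)^2 = 1.42×10⁻¹¹ / (7.53×10⁻²) = 1.89×10⁻¹⁰
s = 6.87×10⁻⁶ mol/L

6.87×10⁻⁶ M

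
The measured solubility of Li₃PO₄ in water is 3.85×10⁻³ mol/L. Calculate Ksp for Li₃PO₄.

Ksp = 5.93×10⁻⁹

Li₃PO₄(s) ⇌ 3 Li⁺(aq) + PO₄³⁻(aq)
If s mol/L of Li₃PO₄ dissolves, [Li⁺] = 3s and [PO₄³⁻] = s.
Ksp = [Li⁺]^3[PO₄³⁻] = (3s)^3 · s = 27s^4
Ksp = 27 × (3.85×10⁻³)^4 = 5.93×10⁻⁹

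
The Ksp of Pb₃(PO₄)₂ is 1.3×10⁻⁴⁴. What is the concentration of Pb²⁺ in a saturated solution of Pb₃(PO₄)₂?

Pb₃(PO₄)₂(s) ⇌ 3 Pb²⁺(aq) + 2 PO₄³⁻(aq)
If s mol/L of Pb₃(PO₄)₂ dissolves, [Pb²⁺] = 3s and [PO₄³⁻] = 2s.
Ksp = [Pb²⁺]^3[PO₄³⁻]^2 = (3s)^3 · (2s)^2 = 108s^5 = 1.3×10⁻⁴⁴
s = 6.5×10⁻¹⁰ mol/L
[Pb²⁺] = 3s = 2.0×10⁻⁹ mol/L

2.0×10⁻⁹ M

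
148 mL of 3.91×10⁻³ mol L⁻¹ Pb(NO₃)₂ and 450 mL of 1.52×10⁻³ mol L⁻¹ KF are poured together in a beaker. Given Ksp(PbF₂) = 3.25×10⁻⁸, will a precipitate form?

Total volume after mixing = 148 + 450 = 598 mL.
[Pb²⁺] = (3.91×10⁻³)(148)/598 = 9.68×10⁻⁴ mol L⁻¹
[F⁻] = (1.52×10⁻³)(450)/598 = 1.14×10⁻³ mol L⁻¹
Q = [Pb²⁺][F⁻]^2 = 1.27×10⁻⁹
Q < Ksp (1.27×10⁻⁹ vs 3.25×10⁻⁸); the solution remains unsaturated and no precipitate forms.

No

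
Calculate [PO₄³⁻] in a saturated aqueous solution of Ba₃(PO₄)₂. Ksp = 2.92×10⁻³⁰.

Ba₃(PO₄)₂(s) ⇌ 3 Ba²⁺(aq) + 2 PO₄³⁻(aq)
If s mol/L of Ba₃(PO₄)₂ dissolves, [Ba²⁺] = 3s and [PO₄³⁻] = 2s.
Ksp = [Ba²⁺]^3[PO₄³⁻]^2 = (3s)^3 · (2s)^2 = 108s^5 = 2.92×10⁻³⁰
s = 4.86×10⁻⁷ mol L⁻¹
[PO₄³⁻] = 2s = 9.71×10⁻⁷ mol L⁻¹

9.71×10⁻⁷ M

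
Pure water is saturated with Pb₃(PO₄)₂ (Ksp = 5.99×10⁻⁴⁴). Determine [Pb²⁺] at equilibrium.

Pb₃(PO₄)₂(s) ⇌ 3 Pb²⁺(aq) + 2 PO₄³⁻(aq)
Call the molar solubility s, so that [Pb²⁺] = 3s and [PO₄³⁻] = 2s.
Ksp = [Pb²⁺]^3[PO₄³⁻]^2 = (3s)^3 · (2s)^2 = 108s^5 = 5.99×10⁻⁴⁴
s = 8.89×10⁻¹⁰ mol/L
[Pb²⁺] = 3s = 2.67×10⁻⁹ mol/L

2.67×10⁻⁹ M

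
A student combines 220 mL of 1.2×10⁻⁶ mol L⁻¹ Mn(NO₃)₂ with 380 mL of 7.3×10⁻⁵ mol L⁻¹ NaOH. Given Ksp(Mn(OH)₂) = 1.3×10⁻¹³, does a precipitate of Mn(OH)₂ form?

No

The combined volume is 600 mL.
[Mn²⁺] = (1.2×10⁻⁶)(220)/600 = 4.4×10⁻⁷ mol L⁻¹
[OH⁻] = (7.3×10⁻⁵)(380)/600 = 4.6×10⁻⁵ mol L⁻¹
Q = [Mn²⁺][OH⁻]^2 = 9.4×10⁻¹⁶
Since Q (9.4×10⁻¹⁶) is less than Ksp (1.3×10⁻¹³), no Mn(OH)₂ precipitates.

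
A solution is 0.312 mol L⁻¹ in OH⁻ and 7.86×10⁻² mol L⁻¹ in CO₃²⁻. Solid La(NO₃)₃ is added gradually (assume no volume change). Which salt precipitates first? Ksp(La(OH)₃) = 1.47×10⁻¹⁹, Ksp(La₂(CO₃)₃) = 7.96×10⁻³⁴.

The threshold for precipitation is Q = Ksp.
For La(OH)₃: [La³⁺] = (Ksp/[OH⁻]^3) = 4.84×10⁻¹⁸ mol L⁻¹
For La₂(CO₃)₃: [La³⁺] = (Ksp/[CO₃²⁻]^3)^(1/2) = 1.28×10⁻¹⁵ mol L⁻¹
La(OH)₃ requires the lower [La³⁺], so it precipitates first.

La(OH)₃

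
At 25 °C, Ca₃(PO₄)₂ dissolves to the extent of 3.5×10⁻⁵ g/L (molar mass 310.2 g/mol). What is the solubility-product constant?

Ksp = 2.0×10⁻³³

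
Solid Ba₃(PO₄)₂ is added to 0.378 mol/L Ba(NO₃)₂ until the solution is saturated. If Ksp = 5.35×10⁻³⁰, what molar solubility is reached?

4.98×10⁻¹⁵ M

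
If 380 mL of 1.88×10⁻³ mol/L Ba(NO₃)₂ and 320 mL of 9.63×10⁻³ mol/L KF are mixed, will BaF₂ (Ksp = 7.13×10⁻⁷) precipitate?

Total volume after mixing = 380 + 320 = 700 mL.
[Ba²⁺] = (1.88×10⁻³)(380)/700 = 1.02×10⁻³ mol/L
[F⁻] = (9.63×10⁻³)(320)/700 = 4.40×10⁻³ mol/L
Q = [Ba²⁺][F⁻]^2 = 1.98×10⁻⁸
Q = 1.98×10⁻⁸ < Ksp = 7.13×10⁻⁷, so the solution is unsaturated and no precipitate forms.

No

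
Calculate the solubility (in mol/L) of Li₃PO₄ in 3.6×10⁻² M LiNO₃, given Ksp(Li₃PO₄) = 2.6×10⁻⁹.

Li₃PO₄(s) ⇌ 3 Li⁺(aq) + PO₄³⁻(aq)
Let s be the solubility of Li₃PO₄ here. The common ion gives [Li⁺] ≈ 3.6×10⁻² M, and [PO₄³⁻] = s.
Ksp = [Li⁺]^3[PO₄³⁻] = (3.6×10⁻²)^3s
s = 2.6×10⁻⁹ / (3.6×10⁻²)^3 = 5.6×10⁻⁵
s = 5.6×10⁻⁵ M

5.6×10⁻⁵ M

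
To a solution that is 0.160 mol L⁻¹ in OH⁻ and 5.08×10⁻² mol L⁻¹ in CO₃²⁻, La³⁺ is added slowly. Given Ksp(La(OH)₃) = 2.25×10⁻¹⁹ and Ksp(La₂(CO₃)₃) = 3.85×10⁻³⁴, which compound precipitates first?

La(OH)₃

Precipitation of each salt begins when its ion product equals Ksp.
For La(OH)₃: [La³⁺] = (Ksp/[OH⁻]^3) = 5.49×10⁻¹⁷ mol L⁻¹
For La₂(CO₃)₃: [La³⁺] = (Ksp/[CO₃²⁻]^3)^(1/2) = 1.71×10⁻¹⁵ mol L⁻¹
Since La(OH)₃ needs less La³⁺ to reach saturation, it precipitates first.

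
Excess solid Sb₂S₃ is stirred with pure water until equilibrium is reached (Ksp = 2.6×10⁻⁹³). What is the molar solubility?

1.2×10⁻¹⁹ M

Sb₂S₃(s) ⇌ 2 Sb³⁺(aq) + 3 S²⁻(aq)
Let s be the molar solubility. Then [Sb³⁺] = 2s and [S²⁻] = 3s.
Ksp = [Sb³⁺]^2[S²⁻]^3 = (2s)^2 · (3s)^3 = 108s^5
108s^5 = 2.6×10⁻⁹³  ⇒  s^5 = 2.4×10⁻⁹⁵
s = (2.4×10⁻⁹⁵)^(1/5) = 1.2×10⁻¹⁹ M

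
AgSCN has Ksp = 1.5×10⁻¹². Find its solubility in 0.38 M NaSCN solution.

AgSCN(s) ⇌ Ag⁺(aq) + SCN⁻(aq)
With SCN⁻ already at 0.38 M and s small, take [SCN⁻] ≈ 0.38 M and [Ag⁺] = s.
Ksp = [Ag⁺][SCN⁻] = s(0.38)
s = 1.5×10⁻¹² / (0.38) = 3.9×10⁻¹²
s = 3.9×10⁻¹² M

3.9×10⁻¹² M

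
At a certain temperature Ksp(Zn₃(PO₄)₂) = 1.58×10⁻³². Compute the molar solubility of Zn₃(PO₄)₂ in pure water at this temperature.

1.71×10⁻⁷ M

Zn₃(PO₄)₂(s) ⇌ 3 Zn²⁺(aq) + 2 PO₄³⁻(aq)
If s mol/L of Zn₃(PO₄)₂ dissolves, [Zn²⁺] = 3s and [PO₄³⁻] = 2s.
Ksp = [Zn²⁺]^3[PO₄³⁻]^2 = (3s)^3 · (2s)^2 = 108s^5
108s^5 = 1.58×10⁻³²  ⇒  s^5 = 1.46×10⁻³⁴
Taking the 5th root, s = 1.71×10⁻⁷ mol/L.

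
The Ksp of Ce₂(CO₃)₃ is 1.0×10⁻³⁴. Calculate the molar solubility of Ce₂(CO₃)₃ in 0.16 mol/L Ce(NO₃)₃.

5.2×10⁻¹² M

Ce₂(CO₃)₃(s) ⇌ 2 Ce³⁺(aq) + 3 CO₃²⁻(aq)
Ce³⁺ is already present at 0.16 mol/L. If s mol/L of Ce₂(CO₃)₃ dissolves, [CO₃²⁻] = 3s while [Ce³⁺] ≈ 0.16 mol/L.
Ksp = [Ce³⁺]^2[CO₃²⁻]^3 = (0.16)^2(3s)^3
(3s)^3 = 1.0×10⁻³⁴ / (0.16)^2 = 3.9×10⁻³³
s = 5.2×10⁻¹² mol/L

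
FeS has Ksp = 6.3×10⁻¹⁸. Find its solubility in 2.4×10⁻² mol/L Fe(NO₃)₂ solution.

FeS(s) ⇌ Fe²⁺(aq) + S²⁻(aq)
The solution already contains Fe²⁺ at 2.4×10⁻² mol/L. Let s be the molar solubility of FeS.
[Fe²⁺] ≈ 2.4×10⁻² mol/L (common ion dominates); [S²⁻] = s.
Ksp = [Fe²⁺][S²⁻] = (2.4×10⁻²)s
s = 6.3×10⁻¹⁸ / (2.4×10⁻²) = 2.6×10⁻¹⁶
s = 2.6×10⁻¹⁶ mol/L

2.6×10⁻¹⁶ M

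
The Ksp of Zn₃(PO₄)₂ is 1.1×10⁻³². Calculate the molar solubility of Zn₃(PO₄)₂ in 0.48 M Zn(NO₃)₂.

Zn₃(PO₄)₂(s) ⇌ 3 Zn²⁺(aq) + 2 PO₄³⁻(aq)
Zn²⁺ is already present at 0.48 M. If s mol/L of Zn₃(PO₄)₂ dissolves, [PO₄³⁻] = 2s while [Zn²⁺] ≈ 0.48 M.
Ksp = [Zn²⁺]^3[PO₄³⁻]^2 = (0.48)^3(2s)^2
(2s)^2 = 1.1×10⁻³² / (0.48)^3 = 9.9×10⁻³²
s = 1.6×10⁻¹⁶ M

1.6×10⁻¹⁶ M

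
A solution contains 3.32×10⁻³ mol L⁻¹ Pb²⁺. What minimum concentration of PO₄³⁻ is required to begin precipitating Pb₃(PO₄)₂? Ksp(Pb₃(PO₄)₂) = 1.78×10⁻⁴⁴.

A salt starts to precipitate once the ion product Q reaches its Ksp.
Pb₃(PO₄)₂(s) ⇌ 3 Pb²⁺(aq) + 2 PO₄³⁻(aq)
Ksp = [Pb²⁺]^3[PO₄³⁻]^2 = [PO₄³⁻]^2(3.32×10⁻³)^3
[PO₄³⁻]^2 = 1.78×10⁻⁴⁴ / (3.32×10⁻³)^3 = 4.86×10⁻³⁷
[PO₄³⁻] = 6.97×10⁻¹⁹ mol L⁻¹

6.97×10⁻¹⁹ M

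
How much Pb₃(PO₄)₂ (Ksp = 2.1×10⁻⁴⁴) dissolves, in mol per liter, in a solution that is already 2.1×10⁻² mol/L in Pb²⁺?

Pb₃(PO₄)₂(s) ⇌ 3 Pb²⁺(aq) + 2 PO₄³⁻(aq)
Let s be the solubility of Pb₃(PO₄)₂ here. The common ion gives [Pb²⁺] ≈ 2.1×10⁻² mol/L, and [PO₄³⁻] = 2s.
Ksp = [Pb²⁺]^3[PO₄³⁻]^2 = (2.1×10⁻²)^3(2s)^2
(2s)^2 = 2.1×10⁻⁴⁴ / (2.1×10⁻²)^3 = 2.3×10⁻³⁹
s = 2.4×10⁻²⁰ mol/L

2.4×10⁻²⁰ M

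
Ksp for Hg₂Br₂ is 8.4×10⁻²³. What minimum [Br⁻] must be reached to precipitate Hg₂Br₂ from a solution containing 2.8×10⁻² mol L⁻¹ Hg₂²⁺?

Precipitation begins when Q = Ksp.
Hg₂Br₂(s) ⇌ Hg₂²⁺(aq) + 2 Br⁻(aq)
Ksp = [Hg₂²⁺][Br⁻]^2 = [Br⁻]^2(2.8×10⁻²)
[Br⁻]^2 = 8.4×10⁻²³ / (2.8×10⁻²) = 3.0×10⁻²¹
[Br⁻] = 5.5×10⁻¹¹ mol L⁻¹

5.5×10⁻¹¹ M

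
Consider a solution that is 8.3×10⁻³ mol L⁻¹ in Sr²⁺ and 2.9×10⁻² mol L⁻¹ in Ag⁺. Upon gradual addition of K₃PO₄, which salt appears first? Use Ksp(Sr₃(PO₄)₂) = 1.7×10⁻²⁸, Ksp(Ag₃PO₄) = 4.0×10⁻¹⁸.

A salt starts to precipitate once the ion product Q reaches its Ksp.
For Sr₃(PO₄)₂: [PO₄³⁻] = (Ksp/[Sr²⁺]^3)^(1/2) = 1.7×10⁻¹¹ mol L⁻¹
For Ag₃PO₄: [PO₄³⁻] = (Ksp/[Ag⁺]^3) = 1.6×10⁻¹³ mol L⁻¹
Since Ag₃PO₄ needs less PO₄³⁻ to reach saturation, it precipitates first.

Ag₃PO₄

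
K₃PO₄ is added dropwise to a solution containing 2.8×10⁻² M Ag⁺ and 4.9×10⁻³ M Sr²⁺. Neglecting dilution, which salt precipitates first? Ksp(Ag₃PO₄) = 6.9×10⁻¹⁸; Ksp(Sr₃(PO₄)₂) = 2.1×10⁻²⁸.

Ag₃PO₄

Each salt precipitates once Q = Ksp for that salt.
For Ag₃PO₄: [PO₄³⁻] = (Ksp/[Ag⁺]^3) = 3.1×10⁻¹³ M
For Sr₃(PO₄)₂: [PO₄³⁻] = (Ksp/[Sr²⁺]^3)^(1/2) = 4.2×10⁻¹¹ M
Ag₃PO₄ requires the lower [PO₄³⁻], so it precipitates first.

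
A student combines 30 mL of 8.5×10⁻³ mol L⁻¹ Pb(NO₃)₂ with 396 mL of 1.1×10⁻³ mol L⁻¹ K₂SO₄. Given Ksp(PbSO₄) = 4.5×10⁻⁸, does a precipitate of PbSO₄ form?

After mixing, V = 30 mL + 396 mL = 426 mL.
[Pb²⁺] = (8.5×10⁻³)(30)/426 = 6.0×10⁻⁴ mol L⁻¹
[SO₄²⁻] = (1.1×10⁻³)(396)/426 = 1.0×10⁻³ mol L⁻¹
Q = [Pb²⁺][SO₄²⁻] = 6.1×10⁻⁷
Because Q > Ksp (6.1×10⁻⁷ vs 4.5×10⁻⁸), a precipitate of PbSO₄ forms.

Yes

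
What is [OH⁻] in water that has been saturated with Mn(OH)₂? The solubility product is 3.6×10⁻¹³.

9.0×10⁻⁵ M

Mn(OH)₂(s) ⇌ Mn²⁺(aq) + 2 OH⁻(aq)
Call the molar solubility s, so that [Mn²⁺] = s and [OH⁻] = 2s.
Ksp = [Mn²⁺][OH⁻]^2 = s · (2s)^2 = 4s^3 = 3.6×10⁻¹³
s = 4.5×10⁻⁵ mol L⁻¹
[OH⁻] = 2s = 9.0×10⁻⁵ mol L⁻¹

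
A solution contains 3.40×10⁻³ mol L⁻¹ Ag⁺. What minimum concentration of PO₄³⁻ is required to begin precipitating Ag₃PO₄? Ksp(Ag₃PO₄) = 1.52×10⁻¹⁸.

Precipitation of each salt begins when its ion product equals Ksp.
Ag₃PO₄(s) ⇌ 3 Ag⁺(aq) + PO₄³⁻(aq)
Ksp = [Ag⁺]^3[PO₄³⁻] = [PO₄³⁻](3.40×10⁻³)^3
[PO₄³⁻] = 1.52×10⁻¹⁸ / (3.40×10⁻³)^3 = 3.87×10⁻¹¹
[PO₄³⁻] = 3.87×10⁻¹¹ mol L⁻¹

3.87×10⁻¹¹ M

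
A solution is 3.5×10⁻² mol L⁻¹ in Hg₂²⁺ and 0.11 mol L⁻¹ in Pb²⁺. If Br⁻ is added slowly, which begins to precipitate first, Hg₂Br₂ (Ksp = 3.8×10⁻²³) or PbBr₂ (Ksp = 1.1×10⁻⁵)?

Hg₂Br₂

Each salt precipitates once Q = Ksp for that salt.
For Hg₂Br₂: [Br⁻] = (Ksp/[Hg₂²⁺])^(1/2) = 3.3×10⁻¹¹ mol L⁻¹
For PbBr₂: [Br⁻] = (Ksp/[Pb²⁺])^(1/2) = 1.0×10⁻² mol L⁻¹
Since Hg₂Br₂ needs less Br⁻ to reach saturation, it precipitates first.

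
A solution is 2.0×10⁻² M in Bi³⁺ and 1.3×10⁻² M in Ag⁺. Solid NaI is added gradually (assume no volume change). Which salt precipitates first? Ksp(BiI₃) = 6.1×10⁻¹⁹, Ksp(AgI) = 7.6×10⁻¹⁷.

AgI

Precipitation of each salt begins when its ion product equals Ksp.
For BiI₃: [I⁻] = (Ksp/[Bi³⁺])^(1/3) = 3.1×10⁻⁶ M
For AgI: [I⁻] = (Ksp/[Ag⁺]) = 5.8×10⁻¹⁵ M
AgI requires the lower [I⁻], so it precipitates first.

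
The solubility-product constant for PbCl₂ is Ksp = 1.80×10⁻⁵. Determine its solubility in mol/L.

PbCl₂(s) ⇌ Pb²⁺(aq) + 2 Cl⁻(aq)
With molar solubility s: [Pb²⁺] = s, [Cl⁻] = 2s.
Ksp = [Pb²⁺][Cl⁻]^2 = s · (2s)^2 = 4s^3
4s^3 = 1.80×10⁻⁵  ⇒  s^3 = 4.50×10⁻⁶
s = 1.65×10⁻² mol/L

1.65×10⁻² M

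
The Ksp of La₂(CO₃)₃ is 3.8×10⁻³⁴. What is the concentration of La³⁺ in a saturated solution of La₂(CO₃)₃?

La₂(CO₃)₃(s) ⇌ 2 La³⁺(aq) + 3 CO₃²⁻(aq)
Let s be the molar solubility. Then [La³⁺] = 2s and [CO₃²⁻] = 3s.
Ksp = [La³⁺]^2[CO₃²⁻]^3 = (2s)^2 · (3s)^3 = 108s^5 = 3.8×10⁻³⁴
s = 8.1×10⁻⁸ mol/L
[La³⁺] = 2s = 1.6×10⁻⁷ mol/L

1.6×10⁻⁷ M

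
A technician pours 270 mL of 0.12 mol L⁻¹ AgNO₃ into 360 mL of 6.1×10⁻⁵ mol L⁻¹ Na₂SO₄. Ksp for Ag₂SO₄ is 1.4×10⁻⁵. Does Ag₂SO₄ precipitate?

After mixing, V = 270 mL + 360 mL = 630 mL.
[Ag⁺] = (0.12)(270)/630 = 5.1×10⁻² mol L⁻¹
[SO₄²⁻] = (6.1×10⁻⁵)(360)/630 = 3.5×10⁻⁵ mol L⁻¹
Q = [Ag⁺]^2[SO₄²⁻] = 9.2×10⁻⁸
Since Q (9.2×10⁻⁸) is less than Ksp (1.4×10⁻⁵), no Ag₂SO₄ precipitates.

No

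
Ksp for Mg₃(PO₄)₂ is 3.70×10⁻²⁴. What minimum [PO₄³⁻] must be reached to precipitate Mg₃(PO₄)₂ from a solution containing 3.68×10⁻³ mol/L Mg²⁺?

A salt starts to precipitate once the ion product Q reaches its Ksp.
Mg₃(PO₄)₂(s) ⇌ 3 Mg²⁺(aq) + 2 PO₄³⁻(aq)
Ksp = [Mg²⁺]^3[PO₄³⁻]^2 = [PO₄³⁻]^2(3.68×10⁻³)^3
[PO₄³⁻]^2 = 3.70×10⁻²⁴ / (3.68×10⁻³)^3 = 7.42×10⁻¹⁷
[PO₄³⁻] = 8.62×10⁻⁹ mol/L

8.62×10⁻⁹ M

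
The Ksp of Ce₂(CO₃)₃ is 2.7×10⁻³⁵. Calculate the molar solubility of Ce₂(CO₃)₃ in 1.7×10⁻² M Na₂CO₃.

Ce₂(CO₃)₃(s) ⇌ 2 Ce³⁺(aq) + 3 CO₃²⁻(aq)
CO₃²⁻ is already present at 1.7×10⁻² M. If s mol/L of Ce₂(CO₃)₃ dissolves, [Ce³⁺] = 2s while [CO₃²⁻] ≈ 1.7×10⁻² M.
Ksp = [Ce³⁺]^2[CO₃²⁻]^3 = (2s)^2(1.7×10⁻²)^3
(2s)^2 = 2.7×10⁻³⁵ / (1.7×10⁻²)^3 = 5.5×10⁻³⁰
s = 1.2×10⁻¹⁵ M

1.2×10⁻¹⁵ M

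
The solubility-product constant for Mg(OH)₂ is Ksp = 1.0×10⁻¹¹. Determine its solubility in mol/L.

Mg(OH)₂(s) ⇌ Mg²⁺(aq) + 2 OH⁻(aq)
If s mol/L of Mg(OH)₂ dissolves, [Mg²⁺] = s and [OH⁻] = 2s.
Ksp = [Mg²⁺][OH⁻]^2 = s · (2s)^2 = 4s^3
4s^3 = 1.0×10⁻¹¹  ⇒  s^3 = 2.5×10⁻¹²
s = (2.5×10⁻¹²)^(1/3) = 1.4×10⁻⁴ M

1.4×10⁻⁴ M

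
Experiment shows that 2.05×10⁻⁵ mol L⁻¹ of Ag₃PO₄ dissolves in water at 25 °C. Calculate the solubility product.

Ksp = 4.77×10⁻¹⁸

Ag₃PO₄(s) ⇌ 3 Ag⁺(aq) + PO₄³⁻(aq)
If s mol/L of Ag₃PO₄ dissolves, [Ag⁺] = 3s and [PO₄³⁻] = s.
Ksp = [Ag⁺]^3[PO₄³⁻] = (3s)^3 · s = 27s^4
Ksp = 27 × (2.05×10⁻⁵)^4 = 4.77×10⁻¹⁸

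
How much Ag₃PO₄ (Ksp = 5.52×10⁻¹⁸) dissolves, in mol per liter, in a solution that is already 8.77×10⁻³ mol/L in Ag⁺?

Ag₃PO₄(s) ⇌ 3 Ag⁺(aq) + PO₄³⁻(aq)
With Ag⁺ already at 8.77×10⁻³ mol/L and s small, take [Ag⁺] ≈ 8.77×10⁻³ mol/L and [PO₄³⁻] = s.
Ksp = [Ag⁺]^3[PO₄³⁻] = (8.77×10⁻³)^3s
s = 5.52×10⁻¹⁸ / (8.77×10⁻³)^3 = 8.18×10⁻¹²
s = 8.18×10⁻¹² mol/L

8.18×10⁻¹² M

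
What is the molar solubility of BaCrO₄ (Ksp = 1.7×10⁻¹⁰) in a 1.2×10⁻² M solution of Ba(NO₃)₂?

BaCrO₄(s) ⇌ Ba²⁺(aq) + CrO₄²⁻(aq)
Let s be the solubility of BaCrO₄ here. The common ion gives [Ba²⁺] ≈ 1.2×10⁻² M, and [CrO₄²⁻] = s.
Ksp = [Ba²⁺][CrO₄²⁻] = (1.2×10⁻²)s
s = 1.7×10⁻¹⁰ / (1.2×10⁻²) = 1.4×10⁻⁸
s = 1.4×10⁻⁸ M

1.4×10⁻⁸ M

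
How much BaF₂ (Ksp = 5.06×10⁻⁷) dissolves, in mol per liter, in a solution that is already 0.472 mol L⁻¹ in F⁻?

2.27×10⁻⁶ M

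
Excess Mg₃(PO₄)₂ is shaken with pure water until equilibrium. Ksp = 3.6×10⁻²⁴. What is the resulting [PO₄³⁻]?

Mg₃(PO₄)₂(s) ⇌ 3 Mg²⁺(aq) + 2 PO₄³⁻(aq)
For each mole of Mg₃(PO₄)₂ that dissolves per liter, [Mg²⁺] = 3s and [PO₄³⁻] = 2s; let s denote this solubility.
Ksp = [Mg²⁺]^3[PO₄³⁻]^2 = (3s)^3 · (2s)^2 = 108s^5 = 3.6×10⁻²⁴
s = 8.0×10⁻⁶ M
[PO₄³⁻] = 2s = 1.6×10⁻⁵ M

1.6×10⁻⁵ M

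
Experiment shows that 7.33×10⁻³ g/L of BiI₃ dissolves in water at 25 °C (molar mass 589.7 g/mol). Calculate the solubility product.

s = (7.33×10⁻³ g L⁻¹)/(589.7 g mol⁻¹) = 1.2430×10⁻⁵ M
BiI₃(s) ⇌ Bi³⁺(aq) + 3 I⁻(aq)
Call the molar solubility s, so that [Bi³⁺] = s and [I⁻] = 3s.
Ksp = [Bi³⁺][I⁻]^3 = s · (3s)^3 = 27s^4
Ksp = 27 × (1.2430×10⁻⁵)^4 = 6.45×10⁻¹⁹

Ksp = 6.45×10⁻¹⁹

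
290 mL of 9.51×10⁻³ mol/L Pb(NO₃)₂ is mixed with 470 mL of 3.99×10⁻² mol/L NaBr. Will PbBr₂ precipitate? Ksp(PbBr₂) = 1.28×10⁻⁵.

After mixing, V = 290 mL + 470 mL = 760 mL.
[Pb²⁺] = (9.51×10⁻³)(290)/760 = 3.63×10⁻³ mol/L
[Br⁻] = (3.99×10⁻²)(470)/760 = 2.47×10⁻² mol/L
Q = [Pb²⁺][Br⁻]^2 = 2.21×10⁻⁶
Q = 2.21×10⁻⁶ < Ksp = 1.28×10⁻⁵, so the solution is unsaturated and no precipitate forms.

No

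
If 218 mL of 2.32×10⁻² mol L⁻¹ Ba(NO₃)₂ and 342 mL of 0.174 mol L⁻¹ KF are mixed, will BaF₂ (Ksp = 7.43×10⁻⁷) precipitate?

Yes

The combined volume is 560 mL.
[Ba²⁺] = (2.32×10⁻²)(218)/560 = 9.03×10⁻³ mol L⁻¹
[F⁻] = (0.174)(342)/560 = 0.106 mol L⁻¹
Q = [Ba²⁺][F⁻]^2 = 1.02×10⁻⁴
Because Q > Ksp (1.02×10⁻⁴ vs 7.43×10⁻⁷), a precipitate of BaF₂ forms.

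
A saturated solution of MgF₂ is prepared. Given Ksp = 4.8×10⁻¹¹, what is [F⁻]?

4.6×10⁻⁴ M

MgF₂(s) ⇌ Mg²⁺(aq) + 2 F⁻(aq)
If s mol/L of MgF₂ dissolves, [Mg²⁺] = s and [F⁻] = 2s.
Ksp = [Mg²⁺][F⁻]^2 = s · (2s)^2 = 4s^3 = 4.8×10⁻¹¹
s = 2.3×10⁻⁴ mol L⁻¹
[F⁻] = 2s = 4.6×10⁻⁴ mol L⁻¹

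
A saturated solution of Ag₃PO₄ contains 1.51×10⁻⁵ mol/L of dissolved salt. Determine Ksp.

Ksp = 1.40×10⁻¹⁸

Ag₃PO₄(s) ⇌ 3 Ag⁺(aq) + PO₄³⁻(aq)
If s mol/L of Ag₃PO₄ dissolves, [Ag⁺] = 3s and [PO₄³⁻] = s.
Ksp = [Ag⁺]^3[PO₄³⁻] = (3s)^3 · s = 27s^4
Ksp = 27 × (1.51×10⁻⁵)^4 = 1.40×10⁻¹⁸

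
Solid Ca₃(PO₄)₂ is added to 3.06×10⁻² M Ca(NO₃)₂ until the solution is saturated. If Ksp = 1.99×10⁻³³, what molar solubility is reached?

Ca₃(PO₄)₂(s) ⇌ 3 Ca²⁺(aq) + 2 PO₄³⁻(aq)
Let s be the solubility of Ca₃(PO₄)₂ here. The common ion gives [Ca²⁺] ≈ 3.06×10⁻² M, and [PO₄³⁻] = 2s.
Ksp = [Ca²⁺]^3[PO₄³⁻]^2 = (3.06×10⁻²)^3(2s)^2
(2s)^2 = 1.99×10⁻³³ / (3.06×10⁻²)^3 = 6.95×10⁻²⁹
s = 4.17×10⁻¹⁵ M

4.17×10⁻¹⁵ M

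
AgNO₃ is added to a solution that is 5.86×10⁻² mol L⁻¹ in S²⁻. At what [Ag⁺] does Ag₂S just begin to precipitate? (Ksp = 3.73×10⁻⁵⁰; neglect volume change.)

A salt starts to precipitate once the ion product Q reaches its Ksp.
Ag₂S(s) ⇌ 2 Ag⁺(aq) + S²⁻(aq)
Ksp = [Ag⁺]^2[S²⁻] = [Ag⁺]^2(5.86×10⁻²)
[Ag⁺]^2 = 3.73×10⁻⁵⁰ / (5.86×10⁻²) = 6.37×10⁻⁴⁹
[Ag⁺] = 7.98×10⁻²⁵ mol L⁻¹

7.98×10⁻²⁵ M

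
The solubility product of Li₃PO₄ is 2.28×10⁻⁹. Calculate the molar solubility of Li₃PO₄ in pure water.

3.03×10⁻³ M

Li₃PO₄(s) ⇌ 3 Li⁺(aq) + PO₄³⁻(aq)
Call the molar solubility s, so that [Li⁺] = 3s and [PO₄³⁻] = s.
Ksp = [Li⁺]^3[PO₄³⁻] = (3s)^3 · s = 27s^4
27s^4 = 2.28×10⁻⁹  ⇒  s^4 = 8.44×10⁻¹¹
s = (8.44×10⁻¹¹)^(1/4) = 3.03×10⁻³ M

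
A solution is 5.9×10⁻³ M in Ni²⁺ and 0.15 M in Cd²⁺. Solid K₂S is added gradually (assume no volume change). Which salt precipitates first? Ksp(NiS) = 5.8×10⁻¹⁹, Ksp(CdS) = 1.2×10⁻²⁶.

Each salt precipitates once Q = Ksp for that salt.
For NiS: [S²⁻] = (Ksp/[Ni²⁺]) = 9.8×10⁻¹⁷ M
For CdS: [S²⁻] = (Ksp/[Cd²⁺]) = 8.0×10⁻²⁶ M
The smaller threshold [S²⁻] is reached first, so CdS precipitates first.

CdS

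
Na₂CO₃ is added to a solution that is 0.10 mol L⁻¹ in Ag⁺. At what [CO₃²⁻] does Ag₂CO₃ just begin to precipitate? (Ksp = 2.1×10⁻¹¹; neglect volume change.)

The threshold for precipitation is Q = Ksp.
Ag₂CO₃(s) ⇌ 2 Ag⁺(aq) + CO₃²⁻(aq)
Ksp = [Ag⁺]^2[CO₃²⁻] = [CO₃²⁻](0.10)^2
[CO₃²⁻] = 2.1×10⁻¹¹ / (0.10)^2 = 2.1×10⁻⁹
[CO₃²⁻] = 2.1×10⁻⁹ mol L⁻¹

2.1×10⁻⁹ M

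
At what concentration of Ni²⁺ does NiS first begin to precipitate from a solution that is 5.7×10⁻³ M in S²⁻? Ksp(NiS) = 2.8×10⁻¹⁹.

4.9×10⁻¹⁷ M

Precipitation of each salt begins when its ion product equals Ksp.
NiS(s) ⇌ Ni²⁺(aq) + S²⁻(aq)
Ksp = [Ni²⁺][S²⁻] = [Ni²⁺](5.7×10⁻³)
[Ni²⁺] = 2.8×10⁻¹⁹ / (5.7×10⁻³) = 4.9×10⁻¹⁷
[Ni²⁺] = 4.9×10⁻¹⁷ M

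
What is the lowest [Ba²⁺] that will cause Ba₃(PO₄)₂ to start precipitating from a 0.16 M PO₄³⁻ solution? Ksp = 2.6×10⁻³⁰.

4.7×10⁻¹⁰ M

The threshold for precipitation is Q = Ksp.
Ba₃(PO₄)₂(s) ⇌ 3 Ba²⁺(aq) + 2 PO₄³⁻(aq)
Ksp = [Ba²⁺]^3[PO₄³⁻]^2 = [Ba²⁺]^3(0.16)^2
[Ba²⁺]^3 = 2.6×10⁻³⁰ / (0.16)^2 = 1.0×10⁻²⁸
[Ba²⁺] = 4.7×10⁻¹⁰ M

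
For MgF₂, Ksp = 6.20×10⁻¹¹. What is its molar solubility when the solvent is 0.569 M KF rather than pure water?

1.91×10⁻¹⁰ M

MgF₂(s) ⇌ Mg²⁺(aq) + 2 F⁻(aq)
With F⁻ already at 0.569 M and s small, take [F⁻] ≈ 0.569 M and [Mg²⁺] = s.
Ksp = [Mg²⁺][F⁻]^2 = s(0.569)^2
s = 6.20×10⁻¹¹ / (0.569)^2 = 1.91×10⁻¹⁰
s = 1.91×10⁻¹⁰ M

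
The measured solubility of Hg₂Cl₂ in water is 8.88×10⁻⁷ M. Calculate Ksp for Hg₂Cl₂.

Ksp = 2.80×10⁻¹⁸

Hg₂Cl₂(s) ⇌ Hg₂²⁺(aq) + 2 Cl⁻(aq)
If s mol/L of Hg₂Cl₂ dissolves, [Hg₂²⁺] = s and [Cl⁻] = 2s.
Ksp = [Hg₂²⁺][Cl⁻]^2 = s · (2s)^2 = 4s^3
Ksp = 4 × (8.88×10⁻⁷)^3 = 2.80×10⁻¹⁸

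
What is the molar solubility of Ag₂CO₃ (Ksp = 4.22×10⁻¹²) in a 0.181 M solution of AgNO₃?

1.29×10⁻¹⁰ M

Ag₂CO₃(s) ⇌ 2 Ag⁺(aq) + CO₃²⁻(aq)
Let s be the solubility of Ag₂CO₃ here. The common ion gives [Ag⁺] ≈ 0.181 M, and [CO₃²⁻] = s.
Ksp = [Ag⁺]^2[CO₃²⁻] = (0.181)^2s
s = 4.22×10⁻¹² / (0.181)^2 = 1.29×10⁻¹⁰
s = 1.29×10⁻¹⁰ M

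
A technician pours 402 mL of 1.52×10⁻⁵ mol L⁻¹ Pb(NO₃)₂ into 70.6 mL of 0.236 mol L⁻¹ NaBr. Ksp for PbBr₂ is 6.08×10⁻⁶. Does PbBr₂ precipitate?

No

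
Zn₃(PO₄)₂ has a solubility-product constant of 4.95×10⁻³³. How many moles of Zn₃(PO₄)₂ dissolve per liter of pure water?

Zn₃(PO₄)₂(s) ⇌ 3 Zn²⁺(aq) + 2 PO₄³⁻(aq)
Call the molar solubility s, so that [Zn²⁺] = 3s and [PO₄³⁻] = 2s.
Ksp = [Zn²⁺]^3[PO₄³⁻]^2 = (3s)^3 · (2s)^2 = 108s^5
108s^5 = 4.95×10⁻³³  ⇒  s^5 = 4.58×10⁻³⁵
s = 1.36×10⁻⁷ mol/L

1.36×10⁻⁷ M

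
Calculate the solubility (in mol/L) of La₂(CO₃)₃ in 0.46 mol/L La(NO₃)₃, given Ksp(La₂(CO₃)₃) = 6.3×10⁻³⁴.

La₂(CO₃)₃(s) ⇌ 2 La³⁺(aq) + 3 CO₃²⁻(aq)
La³⁺ is already present at 0.46 mol/L. If s mol/L of La₂(CO₃)₃ dissolves, [CO₃²⁻] = 3s while [La³⁺] ≈ 0.46 mol/L.
Ksp = [La³⁺]^2[CO₃²⁻]^3 = (0.46)^2(3s)^3
(3s)^3 = 6.3×10⁻³⁴ / (0.46)^2 = 3.0×10⁻³³
s = 4.8×10⁻¹² mol/L

4.8×10⁻¹² M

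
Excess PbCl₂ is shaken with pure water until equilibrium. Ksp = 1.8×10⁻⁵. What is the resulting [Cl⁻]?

3.3×10⁻² M

PbCl₂(s) ⇌ Pb²⁺(aq) + 2 Cl⁻(aq)
For each mole of PbCl₂ that dissolves per liter, [Pb²⁺] = s and [Cl⁻] = 2s; let s denote this solubility.
Ksp = [Pb²⁺][Cl⁻]^2 = s · (2s)^2 = 4s^3 = 1.8×10⁻⁵
s = 1.7×10⁻² mol L⁻¹
[Cl⁻] = 2s = 3.3×10⁻² mol L⁻¹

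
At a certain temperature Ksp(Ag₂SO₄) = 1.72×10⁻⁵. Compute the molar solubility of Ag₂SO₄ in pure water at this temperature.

1.63×10⁻² M

Ag₂SO₄(s) ⇌ 2 Ag⁺(aq) + SO₄²⁻(aq)
For each mole of Ag₂SO₄ that dissolves per liter, [Ag⁺] = 2s and [SO₄²⁻] = s; let s denote this solubility.
Ksp = [Ag⁺]^2[SO₄²⁻] = (2s)^2 · s = 4s^3
4s^3 = 1.72×10⁻⁵  ⇒  s^3 = 4.30×10⁻⁶
s = (4.30×10⁻⁶)^(1/3) = 1.63×10⁻² M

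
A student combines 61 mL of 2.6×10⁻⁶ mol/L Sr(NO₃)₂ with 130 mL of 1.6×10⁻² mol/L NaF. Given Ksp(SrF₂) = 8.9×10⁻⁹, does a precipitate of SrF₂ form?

No

After mixing, V = 61 mL + 130 mL = 191 mL.
[Sr²⁺] = (2.6×10⁻⁶)(61)/191 = 8.3×10⁻⁷ mol/L
[F⁻] = (1.6×10⁻²)(130)/191 = 1.1×10⁻² mol/L
Q = [Sr²⁺][F⁻]^2 = 9.8×10⁻¹¹
Q < Ksp (9.8×10⁻¹¹ vs 8.9×10⁻⁹); the solution remains unsaturated and no precipitate forms.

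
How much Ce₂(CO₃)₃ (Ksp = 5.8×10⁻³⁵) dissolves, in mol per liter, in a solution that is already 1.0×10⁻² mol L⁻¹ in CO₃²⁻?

3.8×10⁻¹⁵ M

Ce₂(CO₃)₃(s) ⇌ 2 Ce³⁺(aq) + 3 CO₃²⁻(aq)
CO₃²⁻ is already present at 1.0×10⁻² mol L⁻¹. If s mol/L of Ce₂(CO₃)₃ dissolves, [Ce³⁺] = 2s while [CO₃²⁻] ≈ 1.0×10⁻² mol L⁻¹.
Ksp = [Ce³⁺]^2[CO₃²⁻]^3 = (2s)^2(1.0×10⁻²)^3
(2s)^2 = 5.8×10⁻³⁵ / (1.0×10⁻²)^3 = 5.8×10⁻²⁹
s = 3.8×10⁻¹⁵ mol L⁻¹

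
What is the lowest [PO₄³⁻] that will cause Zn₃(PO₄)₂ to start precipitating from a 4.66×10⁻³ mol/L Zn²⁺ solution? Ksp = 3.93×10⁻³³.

1.97×10⁻¹³ M

Precipitation begins when Q = Ksp.
Zn₃(PO₄)₂(s) ⇌ 3 Zn²⁺(aq) + 2 PO₄³⁻(aq)
Ksp = [Zn²⁺]^3[PO₄³⁻]^2 = [PO₄³⁻]^2(4.66×10⁻³)^3
[PO₄³⁻]^2 = 3.93×10⁻³³ / (4.66×10⁻³)^3 = 3.88×10⁻²⁶
[PO₄³⁻] = 1.97×10⁻¹³ mol/L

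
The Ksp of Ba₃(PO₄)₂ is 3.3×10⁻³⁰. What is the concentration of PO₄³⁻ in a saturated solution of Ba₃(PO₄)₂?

1.0×10⁻⁶ M

Ba₃(PO₄)₂(s) ⇌ 3 Ba²⁺(aq) + 2 PO₄³⁻(aq)
Call the molar solubility s, so that [Ba²⁺] = 3s and [PO₄³⁻] = 2s.
Ksp = [Ba²⁺]^3[PO₄³⁻]^2 = (3s)^3 · (2s)^2 = 108s^5 = 3.3×10⁻³⁰
s = 5.0×10⁻⁷ M
[PO₄³⁻] = 2s = 1.0×10⁻⁶ M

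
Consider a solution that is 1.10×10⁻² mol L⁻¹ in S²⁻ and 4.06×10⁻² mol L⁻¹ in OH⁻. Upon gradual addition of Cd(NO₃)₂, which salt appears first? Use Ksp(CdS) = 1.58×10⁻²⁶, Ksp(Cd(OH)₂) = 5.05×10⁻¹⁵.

CdS

A salt starts to precipitate once the ion product Q reaches its Ksp.
For CdS: [Cd²⁺] = (Ksp/[S²⁻]) = 1.44×10⁻²⁴ mol L⁻¹
For Cd(OH)₂: [Cd²⁺] = (Ksp/[OH⁻]^2) = 3.06×10⁻¹² mol L⁻¹
CdS requires the lower [Cd²⁺], so it precipitates first.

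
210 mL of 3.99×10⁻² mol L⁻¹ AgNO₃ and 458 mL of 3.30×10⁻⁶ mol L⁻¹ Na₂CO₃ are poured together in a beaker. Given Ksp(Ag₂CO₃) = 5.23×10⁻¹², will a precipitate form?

Yes

Total volume after mixing = 210 + 458 = 668 mL.
[Ag⁺] = (3.99×10⁻²)(210)/668 = 1.25×10⁻² mol L⁻¹
[CO₃²⁻] = (3.30×10⁻⁶)(458)/668 = 2.26×10⁻⁶ mol L⁻¹
Q = [Ag⁺]^2[CO₃²⁻] = 3.56×10⁻¹⁰
Because Q > Ksp (3.56×10⁻¹⁰ vs 5.23×10⁻¹²), a precipitate of Ag₂CO₃ forms.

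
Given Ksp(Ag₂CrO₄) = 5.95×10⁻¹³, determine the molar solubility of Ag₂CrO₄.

5.30×10⁻⁵ M

Ag₂CrO₄(s) ⇌ 2 Ag⁺(aq) + CrO₄²⁻(aq)
Let s be the molar solubility. Then [Ag⁺] = 2s and [CrO₄²⁻] = s.
Ksp = [Ag⁺]^2[CrO₄²⁻] = (2s)^2 · s = 4s^3
4s^3 = 5.95×10⁻¹³  ⇒  s^3 = 1.49×10⁻¹³
s = (1.49×10⁻¹³)^(1/3) = 5.30×10⁻⁵ mol/L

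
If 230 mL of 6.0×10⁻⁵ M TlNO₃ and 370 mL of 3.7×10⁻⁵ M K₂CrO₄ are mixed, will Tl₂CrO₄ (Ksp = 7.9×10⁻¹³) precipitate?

No

The combined volume is 600 mL.
[Tl⁺] = (6.0×10⁻⁵)(230)/600 = 2.3×10⁻⁵ M
[CrO₄²⁻] = (3.7×10⁻⁵)(370)/600 = 2.3×10⁻⁵ M
Q = [Tl⁺]^2[CrO₄²⁻] = 1.2×10⁻¹⁴
Q < Ksp (1.2×10⁻¹⁴ vs 7.9×10⁻¹³); the solution remains unsaturated and no precipitate forms.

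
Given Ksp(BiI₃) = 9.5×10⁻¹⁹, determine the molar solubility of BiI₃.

BiI₃(s) ⇌ Bi³⁺(aq) + 3 I⁻(aq)
With molar solubility s: [Bi³⁺] = s, [I⁻] = 3s.
Ksp = [Bi³⁺][I⁻]^3 = s · (3s)^3 = 27s^4
27s^4 = 9.5×10⁻¹⁹  ⇒  s^4 = 3.5×10⁻²⁰
s = 1.4×10⁻⁵ M

1.4×10⁻⁵ M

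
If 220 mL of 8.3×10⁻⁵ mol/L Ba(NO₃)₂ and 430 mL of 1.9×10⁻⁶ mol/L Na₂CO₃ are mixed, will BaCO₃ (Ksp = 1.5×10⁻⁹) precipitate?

Total volume after mixing = 220 + 430 = 650 mL.
[Ba²⁺] = (8.3×10⁻⁵)(220)/650 = 2.8×10⁻⁵ mol/L
[CO₃²⁻] = (1.9×10⁻⁶)(430)/650 = 1.3×10⁻⁶ mol/L
Q = [Ba²⁺][CO₃²⁻] = 3.5×10⁻¹¹
Since Q (3.5×10⁻¹¹) is less than Ksp (1.5×10⁻⁹), no BaCO₃ precipitates.

No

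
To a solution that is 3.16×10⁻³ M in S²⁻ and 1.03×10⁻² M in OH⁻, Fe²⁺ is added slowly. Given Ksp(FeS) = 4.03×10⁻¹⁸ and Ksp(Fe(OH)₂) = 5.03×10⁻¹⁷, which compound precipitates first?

FeS

Precipitation of each salt begins when its ion product equals Ksp.
For FeS: [Fe²⁺] = (Ksp/[S²⁻]) = 1.28×10⁻¹⁵ M
For Fe(OH)₂: [Fe²⁺] = (Ksp/[OH⁻]^2) = 4.74×10⁻¹³ M
Since FeS needs less Fe²⁺ to reach saturation, it precipitates first.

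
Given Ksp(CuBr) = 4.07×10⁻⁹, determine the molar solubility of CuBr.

6.38×10⁻⁵ M

CuBr(s) ⇌ Cu⁺(aq) + Br⁻(aq)
If s mol/L of CuBr dissolves, [Cu⁺] = s and [Br⁻] = s.
Ksp = [Cu⁺][Br⁻] = s · s = s^2
s^2 = 4.07×10⁻⁹
Taking the 2nd root, s = 6.38×10⁻⁵ M.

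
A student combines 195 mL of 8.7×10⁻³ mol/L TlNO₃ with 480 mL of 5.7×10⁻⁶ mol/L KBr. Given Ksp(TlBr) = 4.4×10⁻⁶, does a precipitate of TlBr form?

No

After mixing, V = 195 mL + 480 mL = 675 mL.
[Tl⁺] = (8.7×10⁻³)(195)/675 = 2.5×10⁻³ mol/L
[Br⁻] = (5.7×10⁻⁶)(480)/675 = 4.1×10⁻⁶ mol/L
Q = [Tl⁺][Br⁻] = 1.0×10⁻⁸
Since Q (1.0×10⁻⁸) is less than Ksp (4.4×10⁻⁶), no TlBr precipitates.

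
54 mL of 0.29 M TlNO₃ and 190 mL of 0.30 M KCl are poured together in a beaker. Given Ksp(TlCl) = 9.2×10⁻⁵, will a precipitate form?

Total volume after mixing = 54 + 190 = 244 mL.
[Tl⁺] = (0.29)(54)/244 = 6.4×10⁻² M
[Cl⁻] = (0.30)(190)/244 = 0.23 M
Q = [Tl⁺][Cl⁻] = 1.5×10⁻²
Because Q > Ksp (1.5×10⁻² vs 9.2×10⁻⁵), a precipitate of TlCl forms.

Yes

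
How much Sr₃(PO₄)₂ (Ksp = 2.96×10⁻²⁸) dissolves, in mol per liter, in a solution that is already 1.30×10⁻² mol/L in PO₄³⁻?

Sr₃(PO₄)₂(s) ⇌ 3 Sr²⁺(aq) + 2 PO₄³⁻(aq)
Let s be the solubility of Sr₃(PO₄)₂ here. The common ion gives [PO₄³⁻] ≈ 1.30×10⁻² mol/L, and [Sr²⁺] = 3s.
Ksp = [Sr²⁺]^3[PO₄³⁻]^2 = (3s)^3(1.30×10⁻²)^2
(3s)^3 = 2.96×10⁻²⁸ / (1.30×10⁻²)^2 = 1.75×10⁻²⁴
s = 4.02×10⁻⁹ mol/L

4.02×10⁻⁹ M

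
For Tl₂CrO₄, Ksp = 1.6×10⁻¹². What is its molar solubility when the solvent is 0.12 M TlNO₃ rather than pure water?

Tl₂CrO₄(s) ⇌ 2 Tl⁺(aq) + CrO₄²⁻(aq)
Tl⁺ is already present at 0.12 M. If s mol/L of Tl₂CrO₄ dissolves, [CrO₄²⁻] = s while [Tl⁺] ≈ 0.12 M.
Ksp = [Tl⁺]^2[CrO₄²⁻] = (0.12)^2s
s = 1.6×10⁻¹² / (0.12)^2 = 1.1×10⁻¹⁰
s = 1.1×10⁻¹⁰ M

1.1×10⁻¹⁰ M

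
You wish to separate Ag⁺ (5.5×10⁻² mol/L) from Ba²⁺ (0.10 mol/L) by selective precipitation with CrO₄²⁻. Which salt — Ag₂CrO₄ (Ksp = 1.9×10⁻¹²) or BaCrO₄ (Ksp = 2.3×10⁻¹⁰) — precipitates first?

Ag₂CrO₄

A salt starts to precipitate once the ion product Q reaches its Ksp.
For Ag₂CrO₄: [CrO₄²⁻] = (Ksp/[Ag⁺]^2) = 6.3×10⁻¹⁰ mol/L
For BaCrO₄: [CrO₄²⁻] = (Ksp/[Ba²⁺]) = 2.3×10⁻⁹ mol/L
Ag₂CrO₄ requires the lower [CrO₄²⁻], so it precipitates first.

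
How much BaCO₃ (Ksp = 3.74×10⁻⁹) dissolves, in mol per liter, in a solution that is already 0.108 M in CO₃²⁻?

BaCO₃(s) ⇌ Ba²⁺(aq) + CO₃²⁻(aq)
The solution already contains CO₃²⁻ at 0.108 M. Let s be the molar solubility of BaCO₃.
[CO₃²⁻] ≈ 0.108 M (common ion dominates); [Ba²⁺] = s.
Ksp = [Ba²⁺][CO₃²⁻] = s(0.108)
s = 3.74×10⁻⁹ / (0.108) = 3.46×10⁻⁸
s = 3.46×10⁻⁸ M

3.46×10⁻⁸ M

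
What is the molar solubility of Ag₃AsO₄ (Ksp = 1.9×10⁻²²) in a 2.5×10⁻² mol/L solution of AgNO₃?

Ag₃AsO₄(s) ⇌ 3 Ag⁺(aq) + AsO₄³⁻(aq)
The solution already contains Ag⁺ at 2.5×10⁻² mol/L. Let s be the molar solubility of Ag₃AsO₄.
[Ag⁺] ≈ 2.5×10⁻² mol/L (common ion dominates); [AsO₄³⁻] = s.
Ksp = [Ag⁺]^3[AsO₄³⁻] = (2.5×10⁻²)^3s
s = 1.9×10⁻²² / (2.5×10⁻²)^3 = 1.2×10⁻¹⁷
s = 1.2×10⁻¹⁷ mol/L

1.2×10⁻¹⁷ M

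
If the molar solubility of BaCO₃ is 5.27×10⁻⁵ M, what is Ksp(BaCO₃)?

Ksp = 2.78×10⁻⁹

BaCO₃(s) ⇌ Ba²⁺(aq) + CO₃²⁻(aq)
Let s be the molar solubility. Then [Ba²⁺] = s and [CO₃²⁻] = s.
Ksp = [Ba²⁺][CO₃²⁻] = s · s = s^2
Ksp = (5.27×10⁻⁵)^2 = 2.78×10⁻⁹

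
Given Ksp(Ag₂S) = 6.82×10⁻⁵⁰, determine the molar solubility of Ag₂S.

Ag₂S(s) ⇌ 2 Ag⁺(aq) + S²⁻(aq)
With molar solubility s: [Ag⁺] = 2s, [S²⁻] = s.
Ksp = [Ag⁺]^2[S²⁻] = (2s)^2 · s = 4s^3
4s^3 = 6.82×10⁻⁵⁰  ⇒  s^3 = 1.71×10⁻⁵⁰
Taking the 3rd root, s = 2.57×10⁻¹⁷ M.

2.57×10⁻¹⁷ M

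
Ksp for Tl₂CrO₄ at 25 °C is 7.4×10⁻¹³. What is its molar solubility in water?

5.7×10⁻⁵ M

Tl₂CrO₄(s) ⇌ 2 Tl⁺(aq) + CrO₄²⁻(aq)
For each mole of Tl₂CrO₄ that dissolves per liter, [Tl⁺] = 2s and [CrO₄²⁻] = s; let s denote this solubility.
Ksp = [Tl⁺]^2[CrO₄²⁻] = (2s)^2 · s = 4s^3
4s^3 = 7.4×10⁻¹³  ⇒  s^3 = 1.9×10⁻¹³
s = 5.7×10⁻⁵ M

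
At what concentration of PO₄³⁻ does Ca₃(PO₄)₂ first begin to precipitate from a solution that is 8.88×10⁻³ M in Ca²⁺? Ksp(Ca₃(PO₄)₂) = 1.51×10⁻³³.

4.64×10⁻¹⁴ M

A salt starts to precipitate once the ion product Q reaches its Ksp.
Ca₃(PO₄)₂(s) ⇌ 3 Ca²⁺(aq) + 2 PO₄³⁻(aq)
Ksp = [Ca²⁺]^3[PO₄³⁻]^2 = [PO₄³⁻]^2(8.88×10⁻³)^3
[PO₄³⁻]^2 = 1.51×10⁻³³ / (8.88×10⁻³)^3 = 2.16×10⁻²⁷
[PO₄³⁻] = 4.64×10⁻¹⁴ M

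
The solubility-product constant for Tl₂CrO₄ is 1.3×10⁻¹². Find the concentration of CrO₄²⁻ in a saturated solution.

6.9×10⁻⁵ M

Tl₂CrO₄(s) ⇌ 2 Tl⁺(aq) + CrO₄²⁻(aq)
With molar solubility s: [Tl⁺] = 2s, [CrO₄²⁻] = s.
Ksp = [Tl⁺]^2[CrO₄²⁻] = (2s)^2 · s = 4s^3 = 1.3×10⁻¹²
s = 6.9×10⁻⁵ mol L⁻¹
[CrO₄²⁻] = s = 6.9×10⁻⁵ mol L⁻¹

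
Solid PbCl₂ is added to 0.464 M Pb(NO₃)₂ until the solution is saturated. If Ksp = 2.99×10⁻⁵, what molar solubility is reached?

PbCl₂(s) ⇌ Pb²⁺(aq) + 2 Cl⁻(aq)
Pb²⁺ is already present at 0.464 M. If s mol/L of PbCl₂ dissolves, [Cl⁻] = 2s while [Pb²⁺] ≈ 0.464 M.
Ksp = [Pb²⁺][Cl⁻]^2 = (0.464)(2s)^2
(2s)^2 = 2.99×10⁻⁵ / (0.464) = 6.44×10⁻⁵
s = 4.01×10⁻³ M

4.01×10⁻³ M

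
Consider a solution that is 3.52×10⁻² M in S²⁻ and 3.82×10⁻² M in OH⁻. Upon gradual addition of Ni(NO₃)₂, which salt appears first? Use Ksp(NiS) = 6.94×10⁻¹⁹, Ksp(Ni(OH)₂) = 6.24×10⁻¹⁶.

NiS

Precipitation begins when Q = Ksp.
For NiS: [Ni²⁺] = (Ksp/[S²⁻]) = 1.97×10⁻¹⁷ M
For Ni(OH)₂: [Ni²⁺] = (Ksp/[OH⁻]^2) = 4.28×10⁻¹³ M
NiS requires the lower [Ni²⁺], so it precipitates first.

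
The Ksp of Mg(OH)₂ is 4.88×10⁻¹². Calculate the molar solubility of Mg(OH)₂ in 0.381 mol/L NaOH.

3.36×10⁻¹¹ M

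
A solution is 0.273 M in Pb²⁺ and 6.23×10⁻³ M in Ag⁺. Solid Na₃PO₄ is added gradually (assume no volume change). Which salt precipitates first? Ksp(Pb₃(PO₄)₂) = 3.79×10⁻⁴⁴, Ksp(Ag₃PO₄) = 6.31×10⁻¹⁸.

Each salt precipitates once Q = Ksp for that salt.
For Pb₃(PO₄)₂: [PO₄³⁻] = (Ksp/[Pb²⁺]^3)^(1/2) = 1.36×10⁻²¹ M
For Ag₃PO₄: [PO₄³⁻] = (Ksp/[Ag⁺]^3) = 2.61×10⁻¹¹ M
The smaller threshold [PO₄³⁻] is reached first, so Pb₃(PO₄)₂ precipitates first.

Pb₃(PO₄)₂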